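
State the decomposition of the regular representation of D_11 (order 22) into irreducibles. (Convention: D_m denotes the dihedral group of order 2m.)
Each irreducible V_i of dimension d_i appears with multiplicity d_i, i.e. rho_reg = (direct sum over all irreducibles V_i) d_i V_i. The irreducible dimensions for D_11 are 1, 1, 2, 2, 2, 2, 2: 2 irreducibles of dimension 1, each with multiplicity 1; 5 irreducibles of dimension 2, each with multiplicity 2. Total dimension 2*1*1 + 5*2*2 = 22 = |G|.

Reasoning: General theorem: in the regular representation of a finite group G, each irreducible appears with multiplicity equal to its dimension. Check: dim(rho_reg) = sum d_i^2 = 1 + 1 + 4 + 4 + 4 + 4 + 4 = 22 = |G|.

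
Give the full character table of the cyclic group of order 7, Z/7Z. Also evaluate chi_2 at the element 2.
Character table of Z/7Z (irreps indexed chi_0,...,chi_6 with chi_k(m) = zeta_7^(k*m), zeta_7 = exp(2*pi*i/7)):
  irrep \ class  {0} (size 1)  {1} (size 1)    {2} (size 1)    {3} (size 1)    {4} (size 1)    {5} (size 1)    {6} (size 1)  
  chi_0          1             1               1               1               1               1               1             
  chi_1          1             exp(2*I*pi/7)   exp(4*I*pi/7)   exp(6*I*pi/7)   exp(-6*I*pi/7)  exp(-4*I*pi/7)  exp(-2*I*pi/7)
  chi_2          1             exp(4*I*pi/7)   exp(-6*I*pi/7)  exp(-2*I*pi/7)  exp(2*I*pi/7)   exp(6*I*pi/7)   exp(-4*I*pi/7)
  chi_3          1             exp(6*I*pi/7)   exp(-2*I*pi/7)  exp(4*I*pi/7)   exp(-4*I*pi/7)  exp(2*I*pi/7)   exp(-6*I*pi/7)
  chi_4          1             exp(-6*I*pi/7)  exp(2*I*pi/7)   exp(-4*I*pi/7)  exp(4*I*pi/7)   exp(-2*I*pi/7)  exp(6*I*pi/7) 
  chi_5          1             exp(-4*I*pi/7)  exp(6*I*pi/7)   exp(2*I*pi/7)   exp(-2*I*pi/7)  exp(-6*I*pi/7)  exp(4*I*pi/7) 
  chi_6          1             exp(-2*I*pi/7)  exp(-4*I*pi/7)  exp(-6*I*pi/7)  exp(6*I*pi/7)   exp(4*I*pi/7)   exp(2*I*pi/7) 

Spot check: chi_2(2) = zeta_7^(2*2) = zeta_7^4 = exp(-6*I*pi/7).

Z/7Z is abelian, so all 7 irreducible complex representations are 1-dimensional. They are given by chi_k(m) = zeta_7^(k*m) for k = 0,...,6. Row orthogonality: sum_m chi_k(m) conj(chi_l(m)) = 7 * [k = l].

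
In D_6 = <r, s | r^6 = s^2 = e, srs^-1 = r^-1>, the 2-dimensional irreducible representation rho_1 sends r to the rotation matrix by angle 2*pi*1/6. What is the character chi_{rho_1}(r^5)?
chi_{rho_1}(r^5) = 2*cos(2*pi*1*5/6) = 1

Argument: rho_1(r^5) is rotation by angle 2*pi*1*5/6, whose trace is 2*cos(2*pi*1*5/6) = 1.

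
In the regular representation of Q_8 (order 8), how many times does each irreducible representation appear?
Each irreducible V_i of dimension d_i appears with multiplicity d_i, i.e. rho_reg = (direct sum over all irreducibles V_i) d_i V_i. The irreducible dimensions for Q_8 are 1, 1, 1, 1, 2: 4 irreducibles of dimension 1, each with multiplicity 1; 1 irreducible of dimension 2, with multiplicity 2. Total dimension 4*1*1 + 1*2*2 = 8 = |G|.

Explanation: General theorem: in the regular representation of a finite group G, each irreducible appears with multiplicity equal to its dimension. Check: dim(rho_reg) = sum d_i^2 = 1 + 1 + 1 + 1 + 4 = 8 = |G|.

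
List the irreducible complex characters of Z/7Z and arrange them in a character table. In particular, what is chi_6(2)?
Character table of Z/7Z (irreps indexed chi_0,...,chi_6 with chi_k(m) = zeta_7^(k*m), zeta_7 = exp(2*pi*i/7)):
  irrep \ class  {0} (size 1)  {1} (size 1)    {2} (size 1)    {3} (size 1)    {4} (size 1)    {5} (size 1)    {6} (size 1)  
  chi_0          1             1               1               1               1               1               1             
  chi_1          1             exp(2*I*pi/7)   exp(4*I*pi/7)   exp(6*I*pi/7)   exp(-6*I*pi/7)  exp(-4*I*pi/7)  exp(-2*I*pi/7)
  chi_2          1             exp(4*I*pi/7)   exp(-6*I*pi/7)  exp(-2*I*pi/7)  exp(2*I*pi/7)   exp(6*I*pi/7)   exp(-4*I*pi/7)
  chi_3          1             exp(6*I*pi/7)   exp(-2*I*pi/7)  exp(4*I*pi/7)   exp(-4*I*pi/7)  exp(2*I*pi/7)   exp(-6*I*pi/7)
  chi_4          1             exp(-6*I*pi/7)  exp(2*I*pi/7)   exp(-4*I*pi/7)  exp(4*I*pi/7)   exp(-2*I*pi/7)  exp(6*I*pi/7) 
  chi_5          1             exp(-4*I*pi/7)  exp(6*I*pi/7)   exp(2*I*pi/7)   exp(-2*I*pi/7)  exp(-6*I*pi/7)  exp(4*I*pi/7) 
  chi_6          1             exp(-2*I*pi/7)  exp(-4*I*pi/7)  exp(-6*I*pi/7)  exp(6*I*pi/7)   exp(4*I*pi/7)   exp(2*I*pi/7) 

Spot check: chi_6(2) = zeta_7^(6*2) = zeta_7^12 = exp(-4*I*pi/7).

Solution. Z/7Z is abelian, so all 7 irreducible complex representations are 1-dimensional. They are given by chi_k(m) = zeta_7^(k*m) for k = 0,...,6. Row orthogonality: sum_m chi_k(m) conj(chi_l(m)) = 7 * [k = l].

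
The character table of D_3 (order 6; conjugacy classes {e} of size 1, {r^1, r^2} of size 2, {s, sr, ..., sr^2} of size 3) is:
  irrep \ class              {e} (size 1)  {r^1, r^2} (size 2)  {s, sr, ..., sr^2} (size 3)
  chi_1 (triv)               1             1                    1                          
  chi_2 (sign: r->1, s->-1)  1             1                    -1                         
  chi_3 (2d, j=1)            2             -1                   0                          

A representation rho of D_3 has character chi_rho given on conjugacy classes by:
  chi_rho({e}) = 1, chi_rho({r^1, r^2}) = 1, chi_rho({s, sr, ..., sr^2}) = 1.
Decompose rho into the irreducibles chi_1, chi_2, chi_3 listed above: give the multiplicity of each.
Multiplicities: chi_1: 1, chi_2: 0, chi_3: 0.

Solution. Use <chi_rho, chi> = (1/|G|) sum_C |C| * chi_rho(C) * conj(chi(C)) with |G| = 6 for each irreducible chi in the table:
  <chi_rho, chi_1> = (1/6)[1*(1)*conj(1) + 2*(1)*conj(1) + 3*(1)*conj(1)]
      = (1/6)[(1) + (2) + (3)] = 6/6 = 1
  <chi_rho, chi_2> = (1/6)[1*(1)*conj(1) + 2*(1)*conj(1) + 3*(1)*conj(-1)]
      = (1/6)[(1) + (2) + (-3)] = 0/6 = 0
  <chi_rho, chi_3> = (1/6)[1*(1)*conj(2) + 2*(1)*conj(-1) + 3*(1)*conj(0)]
      = (1/6)[(2) + (-2) + (0)] = 0/6 = 0
Dimension check: dim(rho) = sum (mult * dim) = 1*1 + 0*1 + 0*2 = 1 = chi_rho(e) = 1.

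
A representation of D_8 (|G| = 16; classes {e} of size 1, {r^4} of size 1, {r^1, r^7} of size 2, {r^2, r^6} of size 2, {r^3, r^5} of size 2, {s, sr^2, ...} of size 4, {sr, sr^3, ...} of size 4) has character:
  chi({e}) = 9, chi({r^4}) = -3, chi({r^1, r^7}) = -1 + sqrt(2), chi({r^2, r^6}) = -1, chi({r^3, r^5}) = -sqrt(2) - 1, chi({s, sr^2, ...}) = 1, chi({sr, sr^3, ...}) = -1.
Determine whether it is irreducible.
Not irreducible (reducible): <chi, chi> = 7 > 1.

Solution. <chi, chi> = (1/|G|) sum_C |C| * |chi(C)|^2 = (1/16)[1*|9|^2 + 1*|-3|^2 + 2*|-1 + sqrt(2)|^2 + 2*|-1|^2 + 2*|-sqrt(2) - 1|^2 + 4*|1|^2 + 4*|-1|^2]
  = (1/16)[(81) + (9) + (6 - 4*sqrt(2)) + (2) + (4*sqrt(2) + 6) + (4) + (4)] = 112/16 = 7.
A character is irreducible iff <chi, chi> = 1, so this representation is reducible.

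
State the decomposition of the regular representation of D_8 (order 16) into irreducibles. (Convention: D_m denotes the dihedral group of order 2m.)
Each irreducible V_i of dimension d_i appears with multiplicity d_i, i.e. rho_reg = (direct sum over all irreducibles V_i) d_i V_i. The irreducible dimensions for D_8 are 1, 1, 1, 1, 2, 2, 2: 4 irreducibles of dimension 1, each with multiplicity 1; 3 irreducibles of dimension 2, each with multiplicity 2. Total dimension 4*1*1 + 3*2*2 = 16 = |G|.

Working: General theorem: in the regular representation of a finite group G, each irreducible appears with multiplicity equal to its dimension. Check: dim(rho_reg) = sum d_i^2 = 1 + 1 + 1 + 1 + 4 + 4 + 4 = 16 = |G|.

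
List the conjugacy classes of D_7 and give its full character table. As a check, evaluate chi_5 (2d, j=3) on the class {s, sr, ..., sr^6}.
Conjugacy classes: {e} of size 1, {r^1, r^6} of size 2, {r^2, r^5} of size 2, {r^3, r^4} of size 2, {s, sr, ..., sr^6} of size 7.
Character table:
  irrep \ class              {e} (size 1)  {r^1, r^6} (size 2)  {r^2, r^5} (size 2)  {r^3, r^4} (size 2)  {s, sr, ..., sr^6} (size 7)
  chi_1 (triv)               1             1                    1                    1                    1                          
  chi_2 (sign: r->1, s->-1)  1             1                    1                    1                    -1                         
  chi_3 (2d, j=1)            2             2*cos(2*pi/7)        -2*cos(3*pi/7)       -2*cos(pi/7)         0                          
  chi_4 (2d, j=2)            2             -2*cos(3*pi/7)       -2*cos(pi/7)         2*cos(2*pi/7)        0                          
  chi_5 (2d, j=3)            2             -2*cos(pi/7)         2*cos(2*pi/7)        -2*cos(3*pi/7)       0                          

Spot check: chi_5 (2d, j=3) on {s, sr, ..., sr^6} = 0.

Argument: D_7 has order 2*7 = 14 with 5 conjugacy classes, hence 5 irreducibles. Sum of squared dims 1 + 1 + 4 + 4 + 4 = 14 = |G|. Linear characters come from the abelianisation; the 2-dimensional irreps have character r^k -> 2*cos(2*pi*j*k/7), reflections -> 0.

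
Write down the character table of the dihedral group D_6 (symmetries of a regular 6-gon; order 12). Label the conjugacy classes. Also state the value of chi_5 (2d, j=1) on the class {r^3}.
Conjugacy classes: {e} of size 1, {r^3} of size 1, {r^1, r^5} of size 2, {r^2, r^4} of size 2, {s, sr^2, ...} of size 3, {sr, sr^3, ...} of size 3.
Character table:
  irrep \ class              {e} (size 1)  {r^3} (size 1)  {r^1, r^5} (size 2)  {r^2, r^4} (size 2)  {s, sr^2, ...} (size 3)  {sr, sr^3, ...} (size 3)
  chi_1 (triv)               1             1               1                    1                    1                        1                       
  chi_2 (sign: r->1, s->-1)  1             1               1                    1                    -1                       -1                      
  chi_3 (r->-1, s->1)        1             -1              -1                   1                    1                        -1                      
  chi_4 (r->-1, s->-1)       1             -1              -1                   1                    -1                       1                       
  chi_5 (2d, j=1)            2             -2              1                    -1                   0                        0                       
  chi_6 (2d, j=2)            2             2               -1                   -1                   0                        0                       

Spot check: chi_5 (2d, j=1) on {r^3} = -2.

Justification: D_6 has order 2*6 = 12 with 6 conjugacy classes, hence 6 irreducibles. Sum of squared dims 1 + 1 + 1 + 1 + 4 + 4 = 12 = |G|. Linear characters come from the abelianisation; the 2-dimensional irreps have character r^k -> 2*cos(2*pi*j*k/6), reflections -> 0.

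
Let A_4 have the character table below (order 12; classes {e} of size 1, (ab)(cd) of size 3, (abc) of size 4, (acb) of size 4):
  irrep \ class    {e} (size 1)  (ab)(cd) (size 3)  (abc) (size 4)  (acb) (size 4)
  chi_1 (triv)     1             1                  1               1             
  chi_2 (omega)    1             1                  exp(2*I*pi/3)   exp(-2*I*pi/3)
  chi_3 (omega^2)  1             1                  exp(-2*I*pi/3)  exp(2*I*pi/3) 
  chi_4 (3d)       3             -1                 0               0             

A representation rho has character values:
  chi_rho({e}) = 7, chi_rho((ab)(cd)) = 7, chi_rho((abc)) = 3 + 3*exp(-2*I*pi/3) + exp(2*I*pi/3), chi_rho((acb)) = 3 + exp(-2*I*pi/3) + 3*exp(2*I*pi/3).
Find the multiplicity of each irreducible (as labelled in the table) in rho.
Multiplicities: chi_1: 3, chi_2: 1, chi_3: 3, chi_4: 0.

Explanation: Use <chi_rho, chi> = (1/|G|) sum_C |C| * chi_rho(C) * conj(chi(C)) with |G| = 12 for each irreducible chi in the table:
  <chi_rho, chi_1> = (1/12)[1*(7)*conj(1) + 3*(7)*conj(1) + 4*(3 + 3*exp(-2*I*pi/3) + exp(2*I*pi/3))*conj(1) + 4*(3 + exp(-2*I*pi/3) + 3*exp(2*I*pi/3))*conj(1)]
      = (1/12)[(7) + (21) + (12 + 12*exp(-2*I*pi/3) + 4*exp(2*I*pi/3)) + (12 + 4*exp(-2*I*pi/3) + 12*exp(2*I*pi/3))] = 36/12 = 3
  <chi_rho, chi_2> = (1/12)[1*(7)*conj(1) + 3*(7)*conj(1) + 4*(3 + 3*exp(-2*I*pi/3) + exp(2*I*pi/3))*conj(exp(2*I*pi/3)) + 4*(3 + exp(-2*I*pi/3) + 3*exp(2*I*pi/3))*conj(exp(-2*I*pi/3))]
      = (1/12)[(7) + (21) + (-8) + (-8)] = 12/12 = 1
  <chi_rho, chi_3> = (1/12)[1*(7)*conj(1) + 3*(7)*conj(1) + 4*(3 + 3*exp(-2*I*pi/3) + exp(2*I*pi/3))*conj(exp(-2*I*pi/3)) + 4*(3 + exp(-2*I*pi/3) + 3*exp(2*I*pi/3))*conj(exp(2*I*pi/3))]
      = (1/12)[(7) + (21) + (12 + 4*exp(-2*I*pi/3) + 12*exp(2*I*pi/3)) + (12 + 12*exp(-2*I*pi/3) + 4*exp(2*I*pi/3))] = 36/12 = 3
  <chi_rho, chi_4> = (1/12)[1*(7)*conj(3) + 3*(7)*conj(-1) + 4*(3 + 3*exp(-2*I*pi/3) + exp(2*I*pi/3))*conj(0) + 4*(3 + exp(-2*I*pi/3) + 3*exp(2*I*pi/3))*conj(0)]
      = (1/12)[(21) + (-21) + (0) + (0)] = 0/12 = 0
(Exp terms are combined using exp(i*s)*conj(exp(i*t)) = exp(i*(s-t)), and sums of them are collapsed using the identity that for every m > 1 the m distinct m-th roots of unity sum to 0, e.g. 1 + exp(2*I*pi/3) + exp(-2*I*pi/3) = 0.)
Dimension check: dim(rho) = sum (mult * dim) = 3*1 + 1*1 + 3*1 + 0*3 = 7 = chi_rho(e) = 7.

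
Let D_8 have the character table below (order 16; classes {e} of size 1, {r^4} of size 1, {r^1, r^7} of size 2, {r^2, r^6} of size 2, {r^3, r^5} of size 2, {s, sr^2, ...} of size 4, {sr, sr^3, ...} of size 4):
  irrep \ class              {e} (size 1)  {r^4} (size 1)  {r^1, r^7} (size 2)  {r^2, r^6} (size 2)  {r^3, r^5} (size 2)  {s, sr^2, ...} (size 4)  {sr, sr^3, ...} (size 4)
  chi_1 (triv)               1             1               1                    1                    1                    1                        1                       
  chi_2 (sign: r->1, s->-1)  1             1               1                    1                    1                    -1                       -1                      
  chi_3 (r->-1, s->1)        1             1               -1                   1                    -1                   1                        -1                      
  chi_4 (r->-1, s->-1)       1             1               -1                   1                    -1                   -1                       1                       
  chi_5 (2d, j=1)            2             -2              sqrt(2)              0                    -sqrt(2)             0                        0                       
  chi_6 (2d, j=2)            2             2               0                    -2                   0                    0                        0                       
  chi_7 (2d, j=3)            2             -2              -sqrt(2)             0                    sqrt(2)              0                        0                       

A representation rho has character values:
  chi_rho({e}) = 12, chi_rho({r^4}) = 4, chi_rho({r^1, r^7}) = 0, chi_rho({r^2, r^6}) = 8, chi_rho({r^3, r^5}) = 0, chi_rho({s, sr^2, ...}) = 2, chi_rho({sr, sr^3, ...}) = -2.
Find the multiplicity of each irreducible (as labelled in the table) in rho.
Multiplicities: chi_1: 2, chi_2: 2, chi_3: 3, chi_4: 1, chi_5: 1, chi_6: 0, chi_7: 1.

Details: Use <chi_rho, chi> = (1/|G|) sum_C |C| * chi_rho(C) * conj(chi(C)) with |G| = 16 for each irreducible chi in the table:
  <chi_rho, chi_1> = (1/16)[1*(12)*conj(1) + 1*(4)*conj(1) + 2*(0)*conj(1) + 2*(8)*conj(1) + 2*(0)*conj(1) + 4*(2)*conj(1) + 4*(-2)*conj(1)]
      = (1/16)[(12) + (4) + (0) + (16) + (0) + (8) + (-8)] = 32/16 = 2
  <chi_rho, chi_2> = (1/16)[1*(12)*conj(1) + 1*(4)*conj(1) + 2*(0)*conj(1) + 2*(8)*conj(1) + 2*(0)*conj(1) + 4*(2)*conj(-1) + 4*(-2)*conj(-1)]
      = (1/16)[(12) + (4) + (0) + (16) + (0) + (-8) + (8)] = 32/16 = 2
  <chi_rho, chi_3> = (1/16)[1*(12)*conj(1) + 1*(4)*conj(1) + 2*(0)*conj(-1) + 2*(8)*conj(1) + 2*(0)*conj(-1) + 4*(2)*conj(1) + 4*(-2)*conj(-1)]
      = (1/16)[(12) + (4) + (0) + (16) + (0) + (8) + (8)] = 48/16 = 3
  <chi_rho, chi_4> = (1/16)[1*(12)*conj(1) + 1*(4)*conj(1) + 2*(0)*conj(-1) + 2*(8)*conj(1) + 2*(0)*conj(-1) + 4*(2)*conj(-1) + 4*(-2)*conj(1)]
      = (1/16)[(12) + (4) + (0) + (16) + (0) + (-8) + (-8)] = 16/16 = 1
  <chi_rho, chi_5> = (1/16)[1*(12)*conj(2) + 1*(4)*conj(-2) + 2*(0)*conj(sqrt(2)) + 2*(8)*conj(0) + 2*(0)*conj(-sqrt(2)) + 4*(2)*conj(0) + 4*(-2)*conj(0)]
      = (1/16)[(24) + (-8) + (0) + (0) + (0) + (0) + (0)] = 16/16 = 1
  <chi_rho, chi_6> = (1/16)[1*(12)*conj(2) + 1*(4)*conj(2) + 2*(0)*conj(0) + 2*(8)*conj(-2) + 2*(0)*conj(0) + 4*(2)*conj(0) + 4*(-2)*conj(0)]
      = (1/16)[(24) + (8) + (0) + (-32) + (0) + (0) + (0)] = 0/16 = 0
  <chi_rho, chi_7> = (1/16)[1*(12)*conj(2) + 1*(4)*conj(-2) + 2*(0)*conj(-sqrt(2)) + 2*(8)*conj(0) + 2*(0)*conj(sqrt(2)) + 4*(2)*conj(0) + 4*(-2)*conj(0)]
      = (1/16)[(24) + (-8) + (0) + (0) + (0) + (0) + (0)] = 16/16 = 1
Dimension check: dim(rho) = sum (mult * dim) = 2*1 + 2*1 + 3*1 + 1*1 + 1*2 + 0*2 + 1*2 = 12 = chi_rho(e) = 12.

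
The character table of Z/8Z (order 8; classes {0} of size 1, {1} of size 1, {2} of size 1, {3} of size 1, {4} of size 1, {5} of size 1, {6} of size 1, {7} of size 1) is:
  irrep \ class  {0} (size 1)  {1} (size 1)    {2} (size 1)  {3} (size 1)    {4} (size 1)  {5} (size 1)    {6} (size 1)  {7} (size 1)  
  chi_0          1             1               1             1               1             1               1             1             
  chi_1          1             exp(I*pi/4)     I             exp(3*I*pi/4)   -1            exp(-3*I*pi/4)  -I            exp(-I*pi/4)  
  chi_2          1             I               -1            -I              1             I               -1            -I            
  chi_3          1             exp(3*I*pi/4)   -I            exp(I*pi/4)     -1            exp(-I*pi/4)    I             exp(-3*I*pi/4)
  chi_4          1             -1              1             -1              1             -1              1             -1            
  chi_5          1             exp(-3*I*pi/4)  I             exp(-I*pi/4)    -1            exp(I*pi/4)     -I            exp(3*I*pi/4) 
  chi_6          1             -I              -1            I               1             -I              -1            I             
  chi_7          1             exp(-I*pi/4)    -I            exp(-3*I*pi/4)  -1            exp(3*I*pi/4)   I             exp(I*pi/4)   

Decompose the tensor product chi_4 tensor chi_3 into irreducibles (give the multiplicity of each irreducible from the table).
chi_4 tensor chi_3 = chi_7 (all other irreducibles have multiplicity 0).

Reasoning: The character of a tensor product is the pointwise product (chi_4 * chi_3)(C) = chi_4(C) * chi_3(C):
  {0}: (1)*(1), {1}: (-1)*(exp(3*I*pi/4)), {2}: (1)*(-I), {3}: (-1)*(exp(I*pi/4)), {4}: (1)*(-1), {5}: (-1)*(exp(-I*pi/4)), {6}: (1)*(I), {7}: (-1)*(exp(-3*I*pi/4))
so (chi_4 * chi_3) takes values
  {0} -> 1, {1} -> -exp(3*I*pi/4), {2} -> -I, {3} -> -exp(I*pi/4), {4} -> -1, {5} -> -exp(-I*pi/4), {6} -> I, {7} -> -exp(-3*I*pi/4).
Now take the inner product of this character with each irreducible chi from the table, <chi_4*chi_3, chi> = (1/8) sum_C |C| (chi_4*chi_3)(C) conj(chi(C)):
  <chi_4*chi_3, chi_0> = (1/8)[1*(1)*conj(1) + 1*(-exp(3*I*pi/4))*conj(1) + 1*(-I)*conj(1) + 1*(-exp(I*pi/4))*conj(1) + 1*(-1)*conj(1) + 1*(-exp(-I*pi/4))*conj(1) + 1*(I)*conj(1) + 1*(-exp(-3*I*pi/4))*conj(1)]
      = (1/8)[(1) + (-exp(3*I*pi/4)) + (-I) + (-exp(I*pi/4)) + (-1) + (-exp(-I*pi/4)) + (I) + (-exp(-3*I*pi/4))] = 0/8 = 0
  <chi_4*chi_3, chi_1> = (1/8)[1*(1)*conj(1) + 1*(-exp(3*I*pi/4))*conj(exp(I*pi/4)) + 1*(-I)*conj(I) + 1*(-exp(I*pi/4))*conj(exp(3*I*pi/4)) + 1*(-1)*conj(-1) + 1*(-exp(-I*pi/4))*conj(exp(-3*I*pi/4)) + 1*(I)*conj(-I) + 1*(-exp(-3*I*pi/4))*conj(exp(-I*pi/4))]
      = (1/8)[(1) + (-I) + (-1) + (I) + (1) + (-I) + (-1) + (I)] = 0/8 = 0
  <chi_4*chi_3, chi_2> = (1/8)[1*(1)*conj(1) + 1*(-exp(3*I*pi/4))*conj(I) + 1*(-I)*conj(-1) + 1*(-exp(I*pi/4))*conj(-I) + 1*(-1)*conj(1) + 1*(-exp(-I*pi/4))*conj(I) + 1*(I)*conj(-1) + 1*(-exp(-3*I*pi/4))*conj(-I)]
      = (1/8)[(1) + (exp(-3*I*pi/4)) + (I) + (-exp(3*I*pi/4)) + (-1) + (exp(I*pi/4)) + (-I) + (-exp(-I*pi/4))] = 0/8 = 0
  <chi_4*chi_3, chi_3> = (1/8)[1*(1)*conj(1) + 1*(-exp(3*I*pi/4))*conj(exp(3*I*pi/4)) + 1*(-I)*conj(-I) + 1*(-exp(I*pi/4))*conj(exp(I*pi/4)) + 1*(-1)*conj(-1) + 1*(-exp(-I*pi/4))*conj(exp(-I*pi/4)) + 1*(I)*conj(I) + 1*(-exp(-3*I*pi/4))*conj(exp(-3*I*pi/4))]
      = (1/8)[(1) + (-1) + (1) + (-1) + (1) + (-1) + (1) + (-1)] = 0/8 = 0
  <chi_4*chi_3, chi_4> = (1/8)[1*(1)*conj(1) + 1*(-exp(3*I*pi/4))*conj(-1) + 1*(-I)*conj(1) + 1*(-exp(I*pi/4))*conj(-1) + 1*(-1)*conj(1) + 1*(-exp(-I*pi/4))*conj(-1) + 1*(I)*conj(1) + 1*(-exp(-3*I*pi/4))*conj(-1)]
      = (1/8)[(1) + (exp(3*I*pi/4)) + (-I) + (exp(I*pi/4)) + (-1) + (exp(-I*pi/4)) + (I) + (exp(-3*I*pi/4))] = 0/8 = 0
  <chi_4*chi_3, chi_5> = (1/8)[1*(1)*conj(1) + 1*(-exp(3*I*pi/4))*conj(exp(-3*I*pi/4)) + 1*(-I)*conj(I) + 1*(-exp(I*pi/4))*conj(exp(-I*pi/4)) + 1*(-1)*conj(-1) + 1*(-exp(-I*pi/4))*conj(exp(I*pi/4)) + 1*(I)*conj(-I) + 1*(-exp(-3*I*pi/4))*conj(exp(3*I*pi/4))]
      = (1/8)[(1) + (I) + (-1) + (-I) + (1) + (I) + (-1) + (-I)] = 0/8 = 0
  <chi_4*chi_3, chi_6> = (1/8)[1*(1)*conj(1) + 1*(-exp(3*I*pi/4))*conj(-I) + 1*(-I)*conj(-1) + 1*(-exp(I*pi/4))*conj(I) + 1*(-1)*conj(1) + 1*(-exp(-I*pi/4))*conj(-I) + 1*(I)*conj(-1) + 1*(-exp(-3*I*pi/4))*conj(I)]
      = (1/8)[(1) + (-exp(-3*I*pi/4)) + (I) + (exp(3*I*pi/4)) + (-1) + (-exp(I*pi/4)) + (-I) + (exp(-I*pi/4))] = 0/8 = 0
  <chi_4*chi_3, chi_7> = (1/8)[1*(1)*conj(1) + 1*(-exp(3*I*pi/4))*conj(exp(-I*pi/4)) + 1*(-I)*conj(-I) + 1*(-exp(I*pi/4))*conj(exp(-3*I*pi/4)) + 1*(-1)*conj(-1) + 1*(-exp(-I*pi/4))*conj(exp(3*I*pi/4)) + 1*(I)*conj(I) + 1*(-exp(-3*I*pi/4))*conj(exp(I*pi/4))]
      = (1/8)[(1) + (1) + (1) + (1) + (1) + (1) + (1) + (1)] = 8/8 = 1
(Exp terms are combined using exp(i*s)*conj(exp(i*t)) = exp(i*(s-t)), and sums of them are collapsed using the identity that for every m > 1 the m distinct m-th roots of unity sum to 0, e.g. 1 + exp(2*I*pi/3) + exp(-2*I*pi/3) = 0.)
Hence the multiplicities are chi_7: 1. Dimension check: dim(chi_4)*dim(chi_3) = 1*1 = 1 and sum (mult * dim) = 1*1 = 1.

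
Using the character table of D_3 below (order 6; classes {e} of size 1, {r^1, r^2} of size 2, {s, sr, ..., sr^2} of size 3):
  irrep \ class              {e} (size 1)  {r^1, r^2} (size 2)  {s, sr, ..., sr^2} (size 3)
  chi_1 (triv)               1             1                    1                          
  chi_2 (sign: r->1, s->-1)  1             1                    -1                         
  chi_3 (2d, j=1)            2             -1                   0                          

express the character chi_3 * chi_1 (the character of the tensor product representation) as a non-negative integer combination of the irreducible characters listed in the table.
chi_3 tensor chi_1 = chi_3 (all other irreducibles have multiplicity 0).

Details: The character of a tensor product is the pointwise product (chi_3 * chi_1)(C) = chi_3(C) * chi_1(C):
  {e}: (2)*(1), {r^1, r^2}: (-1)*(1), {s, sr, ..., sr^2}: (0)*(1)
so (chi_3 * chi_1) takes values
  {e} -> 2, {r^1, r^2} -> -1, {s, sr, ..., sr^2} -> 0.
Now take the inner product of this character with each irreducible chi from the table, <chi_3*chi_1, chi> = (1/6) sum_C |C| (chi_3*chi_1)(C) conj(chi(C)):
  <chi_3*chi_1, chi_1> = (1/6)[1*(2)*conj(1) + 2*(-1)*conj(1) + 3*(0)*conj(1)]
      = (1/6)[(2) + (-2) + (0)] = 0/6 = 0
  <chi_3*chi_1, chi_2> = (1/6)[1*(2)*conj(1) + 2*(-1)*conj(1) + 3*(0)*conj(-1)]
      = (1/6)[(2) + (-2) + (0)] = 0/6 = 0
  <chi_3*chi_1, chi_3> = (1/6)[1*(2)*conj(2) + 2*(-1)*conj(-1) + 3*(0)*conj(0)]
      = (1/6)[(4) + (2) + (0)] = 6/6 = 1
Hence the multiplicities are chi_3: 1. Dimension check: dim(chi_3)*dim(chi_1) = 2*1 = 2 and sum (mult * dim) = 1*2 = 2.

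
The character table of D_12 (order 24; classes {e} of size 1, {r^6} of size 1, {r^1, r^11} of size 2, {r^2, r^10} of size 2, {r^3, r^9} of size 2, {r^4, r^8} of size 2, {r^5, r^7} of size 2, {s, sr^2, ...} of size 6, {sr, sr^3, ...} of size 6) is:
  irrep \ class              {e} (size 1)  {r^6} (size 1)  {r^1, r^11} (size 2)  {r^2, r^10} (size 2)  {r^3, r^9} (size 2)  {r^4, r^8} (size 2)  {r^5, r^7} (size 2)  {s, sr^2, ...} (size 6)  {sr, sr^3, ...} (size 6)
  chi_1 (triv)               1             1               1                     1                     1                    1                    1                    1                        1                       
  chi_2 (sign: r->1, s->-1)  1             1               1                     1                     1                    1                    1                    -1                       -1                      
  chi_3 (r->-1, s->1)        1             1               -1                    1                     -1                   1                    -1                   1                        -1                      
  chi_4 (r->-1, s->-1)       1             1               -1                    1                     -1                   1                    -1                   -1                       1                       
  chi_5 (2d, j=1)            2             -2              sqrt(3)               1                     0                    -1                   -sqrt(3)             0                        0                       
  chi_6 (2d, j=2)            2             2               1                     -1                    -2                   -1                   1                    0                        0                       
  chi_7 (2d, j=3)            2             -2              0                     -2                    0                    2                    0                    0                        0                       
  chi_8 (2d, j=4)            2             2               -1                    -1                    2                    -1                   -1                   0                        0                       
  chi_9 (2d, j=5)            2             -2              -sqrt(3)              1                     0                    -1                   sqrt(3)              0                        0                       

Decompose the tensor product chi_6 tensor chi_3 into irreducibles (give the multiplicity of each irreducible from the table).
chi_6 tensor chi_3 = chi_8 (all other irreducibles have multiplicity 0).

Solution. The character of a tensor product is the pointwise product (chi_6 * chi_3)(C) = chi_6(C) * chi_3(C):
  {e}: (2)*(1), {r^6}: (2)*(1), {r^1, r^11}: (1)*(-1), {r^2, r^10}: (-1)*(1), {r^3, r^9}: (-2)*(-1), {r^4, r^8}: (-1)*(1), {r^5, r^7}: (1)*(-1), {s, sr^2, ...}: (0)*(1), {sr, sr^3, ...}: (0)*(-1)
so (chi_6 * chi_3) takes values
  {e} -> 2, {r^6} -> 2, {r^1, r^11} -> -1, {r^2, r^10} -> -1, {r^3, r^9} -> 2, {r^4, r^8} -> -1, {r^5, r^7} -> -1, {s, sr^2, ...} -> 0, {sr, sr^3, ...} -> 0.
Now take the inner product of this character with each irreducible chi from the table, <chi_6*chi_3, chi> = (1/24) sum_C |C| (chi_6*chi_3)(C) conj(chi(C)):
  <chi_6*chi_3, chi_1> = (1/24)[1*(2)*conj(1) + 1*(2)*conj(1) + 2*(-1)*conj(1) + 2*(-1)*conj(1) + 2*(2)*conj(1) + 2*(-1)*conj(1) + 2*(-1)*conj(1) + 6*(0)*conj(1) + 6*(0)*conj(1)]
      = (1/24)[(2) + (2) + (-2) + (-2) + (4) + (-2) + (-2) + (0) + (0)] = 0/24 = 0
  <chi_6*chi_3, chi_2> = (1/24)[1*(2)*conj(1) + 1*(2)*conj(1) + 2*(-1)*conj(1) + 2*(-1)*conj(1) + 2*(2)*conj(1) + 2*(-1)*conj(1) + 2*(-1)*conj(1) + 6*(0)*conj(-1) + 6*(0)*conj(-1)]
      = (1/24)[(2) + (2) + (-2) + (-2) + (4) + (-2) + (-2) + (0) + (0)] = 0/24 = 0
  <chi_6*chi_3, chi_3> = (1/24)[1*(2)*conj(1) + 1*(2)*conj(1) + 2*(-1)*conj(-1) + 2*(-1)*conj(1) + 2*(2)*conj(-1) + 2*(-1)*conj(1) + 2*(-1)*conj(-1) + 6*(0)*conj(1) + 6*(0)*conj(-1)]
      = (1/24)[(2) + (2) + (2) + (-2) + (-4) + (-2) + (2) + (0) + (0)] = 0/24 = 0
  <chi_6*chi_3, chi_4> = (1/24)[1*(2)*conj(1) + 1*(2)*conj(1) + 2*(-1)*conj(-1) + 2*(-1)*conj(1) + 2*(2)*conj(-1) + 2*(-1)*conj(1) + 2*(-1)*conj(-1) + 6*(0)*conj(-1) + 6*(0)*conj(1)]
      = (1/24)[(2) + (2) + (2) + (-2) + (-4) + (-2) + (2) + (0) + (0)] = 0/24 = 0
  <chi_6*chi_3, chi_5> = (1/24)[1*(2)*conj(2) + 1*(2)*conj(-2) + 2*(-1)*conj(sqrt(3)) + 2*(-1)*conj(1) + 2*(2)*conj(0) + 2*(-1)*conj(-1) + 2*(-1)*conj(-sqrt(3)) + 6*(0)*conj(0) + 6*(0)*conj(0)]
      = (1/24)[(4) + (-4) + (-2*sqrt(3)) + (-2) + (0) + (2) + (2*sqrt(3)) + (0) + (0)] = 0/24 = 0
  <chi_6*chi_3, chi_6> = (1/24)[1*(2)*conj(2) + 1*(2)*conj(2) + 2*(-1)*conj(1) + 2*(-1)*conj(-1) + 2*(2)*conj(-2) + 2*(-1)*conj(-1) + 2*(-1)*conj(1) + 6*(0)*conj(0) + 6*(0)*conj(0)]
      = (1/24)[(4) + (4) + (-2) + (2) + (-8) + (2) + (-2) + (0) + (0)] = 0/24 = 0
  <chi_6*chi_3, chi_7> = (1/24)[1*(2)*conj(2) + 1*(2)*conj(-2) + 2*(-1)*conj(0) + 2*(-1)*conj(-2) + 2*(2)*conj(0) + 2*(-1)*conj(2) + 2*(-1)*conj(0) + 6*(0)*conj(0) + 6*(0)*conj(0)]
      = (1/24)[(4) + (-4) + (0) + (4) + (0) + (-4) + (0) + (0) + (0)] = 0/24 = 0
  <chi_6*chi_3, chi_8> = (1/24)[1*(2)*conj(2) + 1*(2)*conj(2) + 2*(-1)*conj(-1) + 2*(-1)*conj(-1) + 2*(2)*conj(2) + 2*(-1)*conj(-1) + 2*(-1)*conj(-1) + 6*(0)*conj(0) + 6*(0)*conj(0)]
      = (1/24)[(4) + (4) + (2) + (2) + (8) + (2) + (2) + (0) + (0)] = 24/24 = 1
  <chi_6*chi_3, chi_9> = (1/24)[1*(2)*conj(2) + 1*(2)*conj(-2) + 2*(-1)*conj(-sqrt(3)) + 2*(-1)*conj(1) + 2*(2)*conj(0) + 2*(-1)*conj(-1) + 2*(-1)*conj(sqrt(3)) + 6*(0)*conj(0) + 6*(0)*conj(0)]
      = (1/24)[(4) + (-4) + (2*sqrt(3)) + (-2) + (0) + (2) + (-2*sqrt(3)) + (0) + (0)] = 0/24 = 0
Hence the multiplicities are chi_8: 1. Dimension check: dim(chi_6)*dim(chi_3) = 2*1 = 2 and sum (mult * dim) = 1*2 = 2.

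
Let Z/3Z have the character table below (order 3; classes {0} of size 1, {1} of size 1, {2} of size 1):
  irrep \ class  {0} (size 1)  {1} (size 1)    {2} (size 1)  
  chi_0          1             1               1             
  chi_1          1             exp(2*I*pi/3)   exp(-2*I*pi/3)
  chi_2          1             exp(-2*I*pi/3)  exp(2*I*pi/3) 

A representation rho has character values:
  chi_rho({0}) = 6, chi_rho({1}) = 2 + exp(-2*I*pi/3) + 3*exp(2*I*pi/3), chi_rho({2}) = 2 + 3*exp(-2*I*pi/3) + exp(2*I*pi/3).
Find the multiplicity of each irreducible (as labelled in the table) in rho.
Multiplicities: chi_0: 2, chi_1: 3, chi_2: 1.

Reasoning: Use <chi_rho, chi> = (1/|G|) sum_C |C| * chi_rho(C) * conj(chi(C)) with |G| = 3 for each irreducible chi in the table:
  <chi_rho, chi_0> = (1/3)[1*(6)*conj(1) + 1*(2 + exp(-2*I*pi/3) + 3*exp(2*I*pi/3))*conj(1) + 1*(2 + 3*exp(-2*I*pi/3) + exp(2*I*pi/3))*conj(1)]
      = (1/3)[(6) + (2 + exp(-2*I*pi/3) + 3*exp(2*I*pi/3)) + (2 + 3*exp(-2*I*pi/3) + exp(2*I*pi/3))] = 6/3 = 2
  <chi_rho, chi_1> = (1/3)[1*(6)*conj(1) + 1*(2 + exp(-2*I*pi/3) + 3*exp(2*I*pi/3))*conj(exp(2*I*pi/3)) + 1*(2 + 3*exp(-2*I*pi/3) + exp(2*I*pi/3))*conj(exp(-2*I*pi/3))]
      = (1/3)[(6) + (3 + 2*exp(-2*I*pi/3) + exp(2*I*pi/3)) + (3 + exp(-2*I*pi/3) + 2*exp(2*I*pi/3))] = 9/3 = 3
  <chi_rho, chi_2> = (1/3)[1*(6)*conj(1) + 1*(2 + exp(-2*I*pi/3) + 3*exp(2*I*pi/3))*conj(exp(-2*I*pi/3)) + 1*(2 + 3*exp(-2*I*pi/3) + exp(2*I*pi/3))*conj(exp(2*I*pi/3))]
      = (1/3)[(6) + (1 + 3*exp(-2*I*pi/3) + 2*exp(2*I*pi/3)) + (1 + 2*exp(-2*I*pi/3) + 3*exp(2*I*pi/3))] = 3/3 = 1
(Exp terms are combined using exp(i*s)*conj(exp(i*t)) = exp(i*(s-t)), and sums of them are collapsed using the identity that for every m > 1 the m distinct m-th roots of unity sum to 0, e.g. 1 + exp(2*I*pi/3) + exp(-2*I*pi/3) = 0.)
Dimension check: dim(rho) = sum (mult * dim) = 2*1 + 3*1 + 1*1 = 6 = chi_rho(e) = 6.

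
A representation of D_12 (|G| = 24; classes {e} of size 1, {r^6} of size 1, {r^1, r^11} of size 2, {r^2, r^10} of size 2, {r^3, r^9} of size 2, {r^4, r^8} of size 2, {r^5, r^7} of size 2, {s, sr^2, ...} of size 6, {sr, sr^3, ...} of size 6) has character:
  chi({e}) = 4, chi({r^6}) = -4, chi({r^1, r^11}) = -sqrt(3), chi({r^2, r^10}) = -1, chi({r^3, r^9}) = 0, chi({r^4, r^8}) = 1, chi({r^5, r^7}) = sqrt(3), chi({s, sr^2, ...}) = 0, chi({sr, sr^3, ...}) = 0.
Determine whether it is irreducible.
Not irreducible (reducible): <chi, chi> = 2 > 1.

Explanation: <chi, chi> = (1/|G|) sum_C |C| * |chi(C)|^2 = (1/24)[1*|4|^2 + 1*|-4|^2 + 2*|-sqrt(3)|^2 + 2*|-1|^2 + 2*|0|^2 + 2*|1|^2 + 2*|sqrt(3)|^2 + 6*|0|^2 + 6*|0|^2]
  = (1/24)[(16) + (16) + (6) + (2) + (0) + (2) + (6) + (0) + (0)] = 48/24 = 2.
A character is irreducible iff <chi, chi> = 1, so this representation is reducible.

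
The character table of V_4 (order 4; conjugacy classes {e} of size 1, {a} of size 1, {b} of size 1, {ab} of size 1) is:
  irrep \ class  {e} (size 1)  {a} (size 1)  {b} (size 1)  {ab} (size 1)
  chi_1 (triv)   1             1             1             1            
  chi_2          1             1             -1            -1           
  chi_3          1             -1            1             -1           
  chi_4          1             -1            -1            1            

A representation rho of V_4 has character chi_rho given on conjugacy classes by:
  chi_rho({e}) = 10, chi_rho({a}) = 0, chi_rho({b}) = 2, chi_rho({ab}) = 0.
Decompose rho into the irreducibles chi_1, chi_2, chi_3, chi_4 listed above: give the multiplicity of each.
Multiplicities: chi_1: 3, chi_2: 2, chi_3: 3, chi_4: 2.

Use <chi_rho, chi> = (1/|G|) sum_C |C| * chi_rho(C) * conj(chi(C)) with |G| = 4 for each irreducible chi in the table:
  <chi_rho, chi_1> = (1/4)[1*(10)*conj(1) + 1*(0)*conj(1) + 1*(2)*conj(1) + 1*(0)*conj(1)]
      = (1/4)[(10) + (0) + (2) + (0)] = 12/4 = 3
  <chi_rho, chi_2> = (1/4)[1*(10)*conj(1) + 1*(0)*conj(1) + 1*(2)*conj(-1) + 1*(0)*conj(-1)]
      = (1/4)[(10) + (0) + (-2) + (0)] = 8/4 = 2
  <chi_rho, chi_3> = (1/4)[1*(10)*conj(1) + 1*(0)*conj(-1) + 1*(2)*conj(1) + 1*(0)*conj(-1)]
      = (1/4)[(10) + (0) + (2) + (0)] = 12/4 = 3
  <chi_rho, chi_4> = (1/4)[1*(10)*conj(1) + 1*(0)*conj(-1) + 1*(2)*conj(-1) + 1*(0)*conj(1)]
      = (1/4)[(10) + (0) + (-2) + (0)] = 8/4 = 2
Dimension check: dim(rho) = sum (mult * dim) = 3*1 + 2*1 + 3*1 + 2*1 = 10 = chi_rho(e) = 10.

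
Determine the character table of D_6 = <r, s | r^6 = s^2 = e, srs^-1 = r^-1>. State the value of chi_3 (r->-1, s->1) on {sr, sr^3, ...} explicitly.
Conjugacy classes: {e} of size 1, {r^3} of size 1, {r^1, r^5} of size 2, {r^2, r^4} of size 2, {s, sr^2, ...} of size 3, {sr, sr^3, ...} of size 3.
Character table:
  irrep \ class              {e} (size 1)  {r^3} (size 1)  {r^1, r^5} (size 2)  {r^2, r^4} (size 2)  {s, sr^2, ...} (size 3)  {sr, sr^3, ...} (size 3)
  chi_1 (triv)               1             1               1                    1                    1                        1                       
  chi_2 (sign: r->1, s->-1)  1             1               1                    1                    -1                       -1                      
  chi_3 (r->-1, s->1)        1             -1              -1                   1                    1                        -1                      
  chi_4 (r->-1, s->-1)       1             -1              -1                   1                    -1                       1                       
  chi_5 (2d, j=1)            2             -2              1                    -1                   0                        0                       
  chi_6 (2d, j=2)            2             2               -1                   -1                   0                        0                       

Spot check: chi_3 (r->-1, s->1) on {sr, sr^3, ...} = -1.

Solution. D_6 has order 2*6 = 12 with 6 conjugacy classes, hence 6 irreducibles. Sum of squared dims 1 + 1 + 1 + 1 + 4 + 4 = 12 = |G|. Linear characters come from the abelianisation; the 2-dimensional irreps have character r^k -> 2*cos(2*pi*j*k/6), reflections -> 0.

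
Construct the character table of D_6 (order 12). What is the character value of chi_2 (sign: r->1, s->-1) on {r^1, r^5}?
Conjugacy classes: {e} of size 1, {r^3} of size 1, {r^1, r^5} of size 2, {r^2, r^4} of size 2, {s, sr^2, ...} of size 3, {sr, sr^3, ...} of size 3.
Character table:
  irrep \ class              {e} (size 1)  {r^3} (size 1)  {r^1, r^5} (size 2)  {r^2, r^4} (size 2)  {s, sr^2, ...} (size 3)  {sr, sr^3, ...} (size 3)
  chi_1 (triv)               1             1               1                    1                    1                        1                       
  chi_2 (sign: r->1, s->-1)  1             1               1                    1                    -1                       -1                      
  chi_3 (r->-1, s->1)        1             -1              -1                   1                    1                        -1                      
  chi_4 (r->-1, s->-1)       1             -1              -1                   1                    -1                       1                       
  chi_5 (2d, j=1)            2             -2              1                    -1                   0                        0                       
  chi_6 (2d, j=2)            2             2               -1                   -1                   0                        0                       

Spot check: chi_2 (sign: r->1, s->-1) on {r^1, r^5} = 1.

Details: D_6 has order 2*6 = 12 with 6 conjugacy classes, hence 6 irreducibles. Sum of squared dims 1 + 1 + 1 + 1 + 4 + 4 = 12 = |G|. Linear characters come from the abelianisation; the 2-dimensional irreps have character r^k -> 2*cos(2*pi*j*k/6), reflections -> 0.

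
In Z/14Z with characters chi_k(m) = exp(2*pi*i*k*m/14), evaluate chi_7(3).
chi_7(3) = zeta_14^21 = -1

Reasoning: chi_7(3) = zeta_14^(7*3) = zeta_14^21. Since zeta_14^14 = 1, this equals zeta_14^7 = exp(2*pi*i*7/14) = -1.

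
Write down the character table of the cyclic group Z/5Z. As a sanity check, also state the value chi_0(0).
Character table of Z/5Z (irreps indexed chi_0,...,chi_4 with chi_k(m) = zeta_5^(k*m), zeta_5 = exp(2*pi*i/5)):
  irrep \ class  {0} (size 1)  {1} (size 1)    {2} (size 1)    {3} (size 1)    {4} (size 1)  
  chi_0          1             1               1               1               1             
  chi_1          1             exp(2*I*pi/5)   exp(4*I*pi/5)   exp(-4*I*pi/5)  exp(-2*I*pi/5)
  chi_2          1             exp(4*I*pi/5)   exp(-2*I*pi/5)  exp(2*I*pi/5)   exp(-4*I*pi/5)
  chi_3          1             exp(-4*I*pi/5)  exp(2*I*pi/5)   exp(-2*I*pi/5)  exp(4*I*pi/5) 
  chi_4          1             exp(-2*I*pi/5)  exp(-4*I*pi/5)  exp(4*I*pi/5)   exp(2*I*pi/5) 

Spot check: chi_0(0) = zeta_5^(0*0) = zeta_5^0 = 1.

Justification: Z/5Z is abelian, so all 5 irreducible complex representations are 1-dimensional. They are given by chi_k(m) = zeta_5^(k*m) for k = 0,...,4. Row orthogonality: sum_m chi_k(m) conj(chi_l(m)) = 5 * [k = l].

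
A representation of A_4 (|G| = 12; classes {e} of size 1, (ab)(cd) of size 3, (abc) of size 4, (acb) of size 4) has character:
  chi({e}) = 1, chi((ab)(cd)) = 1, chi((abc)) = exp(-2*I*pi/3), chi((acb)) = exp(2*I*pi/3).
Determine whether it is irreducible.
Irreducible: <chi, chi> = 1.

Why: <chi, chi> = (1/|G|) sum_C |C| * |chi(C)|^2 = (1/12)[1*|1|^2 + 3*|1|^2 + 4*|exp(-2*I*pi/3)|^2 + 4*|exp(2*I*pi/3)|^2]
  = (1/12)[(1) + (3) + (4) + (4)] = 12/12 = 1.
(Exp terms are combined using exp(i*s)*conj(exp(i*t)) = exp(i*(s-t)), and sums of them are collapsed using the identity that for every m > 1 the m distinct m-th roots of unity sum to 0, e.g. 1 + exp(2*I*pi/3) + exp(-2*I*pi/3) = 0.)
A character is irreducible iff <chi, chi> = 1, so this representation is irreducible.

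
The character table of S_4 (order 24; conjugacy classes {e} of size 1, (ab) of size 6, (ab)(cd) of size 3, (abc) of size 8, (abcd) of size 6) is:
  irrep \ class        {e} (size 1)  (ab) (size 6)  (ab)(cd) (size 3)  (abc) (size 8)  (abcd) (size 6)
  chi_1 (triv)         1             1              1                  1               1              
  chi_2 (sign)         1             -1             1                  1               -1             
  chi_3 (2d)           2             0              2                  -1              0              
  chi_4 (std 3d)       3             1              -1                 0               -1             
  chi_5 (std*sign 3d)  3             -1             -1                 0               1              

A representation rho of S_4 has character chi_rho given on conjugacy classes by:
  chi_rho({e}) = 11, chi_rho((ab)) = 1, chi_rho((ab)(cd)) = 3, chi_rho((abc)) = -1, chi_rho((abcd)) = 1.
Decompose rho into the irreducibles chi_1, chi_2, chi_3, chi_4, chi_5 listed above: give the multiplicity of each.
Multiplicities: chi_1: 1, chi_2: 0, chi_3: 2, chi_4: 1, chi_5: 1.

Explanation: Use <chi_rho, chi> = (1/|G|) sum_C |C| * chi_rho(C) * conj(chi(C)) with |G| = 24 for each irreducible chi in the table:
  <chi_rho, chi_1> = (1/24)[1*(11)*conj(1) + 6*(1)*conj(1) + 3*(3)*conj(1) + 8*(-1)*conj(1) + 6*(1)*conj(1)]
      = (1/24)[(11) + (6) + (9) + (-8) + (6)] = 24/24 = 1
  <chi_rho, chi_2> = (1/24)[1*(11)*conj(1) + 6*(1)*conj(-1) + 3*(3)*conj(1) + 8*(-1)*conj(1) + 6*(1)*conj(-1)]
      = (1/24)[(11) + (-6) + (9) + (-8) + (-6)] = 0/24 = 0
  <chi_rho, chi_3> = (1/24)[1*(11)*conj(2) + 6*(1)*conj(0) + 3*(3)*conj(2) + 8*(-1)*conj(-1) + 6*(1)*conj(0)]
      = (1/24)[(22) + (0) + (18) + (8) + (0)] = 48/24 = 2
  <chi_rho, chi_4> = (1/24)[1*(11)*conj(3) + 6*(1)*conj(1) + 3*(3)*conj(-1) + 8*(-1)*conj(0) + 6*(1)*conj(-1)]
      = (1/24)[(33) + (6) + (-9) + (0) + (-6)] = 24/24 = 1
  <chi_rho, chi_5> = (1/24)[1*(11)*conj(3) + 6*(1)*conj(-1) + 3*(3)*conj(-1) + 8*(-1)*conj(0) + 6*(1)*conj(1)]
      = (1/24)[(33) + (-6) + (-9) + (0) + (6)] = 24/24 = 1
Dimension check: dim(rho) = sum (mult * dim) = 1*1 + 0*1 + 2*2 + 1*3 + 1*3 = 11 = chi_rho(e) = 11.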